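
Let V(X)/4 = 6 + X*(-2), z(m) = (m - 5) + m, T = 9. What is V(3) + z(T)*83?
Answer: 1079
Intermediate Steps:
z(m) = -5 + 2*m (z(m) = (-5 + m) + m = -5 + 2*m)
V(X) = 24 - 8*X (V(X) = 4*(6 + X*(-2)) = 4*(6 - 2*X) = 24 - 8*X)
V(3) + z(T)*83 = (24 - 8*3) + (-5 + 2*9)*83 = (24 - 24) + (-5 + 18)*83 = 0 + 13*83 = 0 + 1079 = 1079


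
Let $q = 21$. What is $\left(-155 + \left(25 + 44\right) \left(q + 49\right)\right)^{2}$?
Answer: $21855625$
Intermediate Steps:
$\left(-155 + \left(25 + 44\right) \left(q + 49\right)\right)^{2} = \left(-155 + \left(25 + 44\right) \left(21 + 49\right)\right)^{2} = \left(-155 + 69 \cdot 70\right)^{2} = \left(-155 + 4830\right)^{2} = 4675^{2} = 21855625$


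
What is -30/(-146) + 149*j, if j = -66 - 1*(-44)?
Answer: -239279/73 ≈ -3277.8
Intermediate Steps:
j = -22 (j = -66 + 44 = -22)
-30/(-146) + 149*j = -30/(-146) + 149*(-22) = -30*(-1/146) - 3278 = 15/73 - 3278 = -239279/73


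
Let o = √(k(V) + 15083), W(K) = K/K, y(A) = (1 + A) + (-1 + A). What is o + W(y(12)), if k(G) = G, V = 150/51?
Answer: 1 + √4359837/17 ≈ 123.82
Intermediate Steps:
y(A) = 2*A
V = 50/17 (V = 150*(1/51) = 50/17 ≈ 2.9412)
W(K) = 1
o = √4359837/17 (o = √(50/17 + 15083) = √(256461/17) = √4359837/17 ≈ 122.82)
o + W(y(12)) = √4359837/17 + 1 = 1 + √4359837/17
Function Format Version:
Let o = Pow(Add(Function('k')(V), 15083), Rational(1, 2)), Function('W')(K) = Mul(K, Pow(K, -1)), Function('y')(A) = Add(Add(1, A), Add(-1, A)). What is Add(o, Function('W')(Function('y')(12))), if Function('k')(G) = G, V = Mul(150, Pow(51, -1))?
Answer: Add(1, Mul(Rational(1, 17), Pow(4359837, Rational(1, 2)))) ≈ 123.82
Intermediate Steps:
Function('y')(A) = Mul(2, A)
V = Rational(50, 17) (V = Mul(150, Rational(1, 51)) = Rational(50, 17) ≈ 2.9412)
Function('W')(K) = 1
o = Mul(Rational(1, 17), Pow(4359837, Rational(1, 2))) (o = Pow(Add(Rational(50, 17), 15083), Rational(1, 2)) = Pow(Rational(256461, 17), Rational(1, 2)) = Mul(Rational(1, 17), Pow(4359837, Rational(1, 2))) ≈ 122.82)
Add(o, Function('W')(Function('y')(12))) = Add(Mul(Rational(1, 17), Pow(4359837, Rational(1, 2))), 1) = Add(1, Mul(Rational(1, 17), Pow(4359837, Rational(1, 2))))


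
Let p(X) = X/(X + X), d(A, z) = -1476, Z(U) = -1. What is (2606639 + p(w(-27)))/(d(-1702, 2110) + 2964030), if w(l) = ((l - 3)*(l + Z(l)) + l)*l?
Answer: 5213279/5925108 ≈ 0.87986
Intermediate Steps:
w(l) = l*(l + (-1 + l)*(-3 + l)) (w(l) = ((l - 3)*(l - 1) + l)*l = ((-3 + l)*(-1 + l) + l)*l = ((-1 + l)*(-3 + l) + l)*l = (l + (-1 + l)*(-3 + l))*l = l*(l + (-1 + l)*(-3 + l)))
p(X) = ½ (p(X) = X/((2*X)) = X*(1/(2*X)) = ½)
(2606639 + p(w(-27)))/(d(-1702, 2110) + 2964030) = (2606639 + ½)/(-1476 + 2964030) = (5213279/2)/2962554 = (5213279/2)*(1/2962554) = 5213279/5925108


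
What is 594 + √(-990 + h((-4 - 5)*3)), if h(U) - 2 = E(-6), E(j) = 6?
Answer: 594 + I*√982 ≈ 594.0 + 31.337*I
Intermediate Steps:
h(U) = 8 (h(U) = 2 + 6 = 8)
594 + √(-990 + h((-4 - 5)*3)) = 594 + √(-990 + 8) = 594 + √(-982) = 594 + I*√982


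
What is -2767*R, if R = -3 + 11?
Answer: -22136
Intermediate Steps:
R = 8
-2767*R = -2767*8 = -22136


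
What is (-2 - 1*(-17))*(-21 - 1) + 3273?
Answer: 2943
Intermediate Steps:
(-2 - 1*(-17))*(-21 - 1) + 3273 = (-2 + 17)*(-22) + 3273 = 15*(-22) + 3273 = -330 + 3273 = 2943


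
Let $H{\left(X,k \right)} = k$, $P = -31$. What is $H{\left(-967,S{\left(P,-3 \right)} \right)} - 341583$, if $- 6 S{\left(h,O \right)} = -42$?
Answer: $-341576$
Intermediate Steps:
$S{\left(h,O \right)} = 7$ ($S{\left(h,O \right)} = \left(- \frac{1}{6}\right) \left(-42\right) = 7$)
$H{\left(-967,S{\left(P,-3 \right)} \right)} - 341583 = 7 - 341583 = -341576$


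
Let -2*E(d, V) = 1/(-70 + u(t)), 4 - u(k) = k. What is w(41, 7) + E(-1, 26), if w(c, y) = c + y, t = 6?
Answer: 6913/144 ≈ 48.007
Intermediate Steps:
u(k) = 4 - k
E(d, V) = 1/144 (E(d, V) = -1/(2*(-70 + (4 - 1*6))) = -1/(2*(-70 + (4 - 6))) = -1/(2*(-70 - 2)) = -½/(-72) = -½*(-1/72) = 1/144)
w(41, 7) + E(-1, 26) = (41 + 7) + 1/144 = 48 + 1/144 = 6913/144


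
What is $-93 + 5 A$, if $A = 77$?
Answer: $292$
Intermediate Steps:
$-93 + 5 A = -93 + 5 \cdot 77 = -93 + 385 = 292$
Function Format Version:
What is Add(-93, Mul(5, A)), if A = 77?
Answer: 292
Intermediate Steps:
Add(-93, Mul(5, A)) = Add(-93, Mul(5, 77)) = Add(-93, 385) = 292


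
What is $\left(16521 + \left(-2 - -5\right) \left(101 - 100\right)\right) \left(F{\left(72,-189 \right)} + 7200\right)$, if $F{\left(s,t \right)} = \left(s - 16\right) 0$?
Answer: $118972800$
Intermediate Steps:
$F{\left(s,t \right)} = 0$ ($F{\left(s,t \right)} = \left(s - 16\right) 0 = \left(-16 + s\right) 0 = 0$)
$\left(16521 + \left(-2 - -5\right) \left(101 - 100\right)\right) \left(F{\left(72,-189 \right)} + 7200\right) = \left(16521 + \left(-2 - -5\right) \left(101 - 100\right)\right) \left(0 + 7200\right) = \left(16521 + \left(-2 + 5\right) 1\right) 7200 = \left(16521 + 3 \cdot 1\right) 7200 = \left(16521 + 3\right) 7200 = 16524 \cdot 7200 = 118972800$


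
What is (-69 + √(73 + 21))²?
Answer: (69 - √94)² ≈ 3517.0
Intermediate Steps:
(-69 + √(73 + 21))² = (-69 + √94)²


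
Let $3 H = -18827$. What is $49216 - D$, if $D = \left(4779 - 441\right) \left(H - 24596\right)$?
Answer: $133970506$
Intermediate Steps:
$H = - \frac{18827}{3}$ ($H = \frac{1}{3} \left(-18827\right) = - \frac{18827}{3} \approx -6275.7$)
$D = -133921290$ ($D = \left(4779 - 441\right) \left(- \frac{18827}{3} - 24596\right) = 4338 \left(- \frac{92615}{3}\right) = -133921290$)
$49216 - D = 49216 - -133921290 = 49216 + 133921290 = 133970506$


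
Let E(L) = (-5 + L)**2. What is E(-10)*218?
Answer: 49050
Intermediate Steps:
E(-10)*218 = (-5 - 10)**2*218 = (-15)**2*218 = 225*218 = 49050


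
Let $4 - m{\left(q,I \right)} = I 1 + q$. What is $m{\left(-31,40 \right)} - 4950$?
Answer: $-4955$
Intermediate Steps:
$m{\left(q,I \right)} = 4 - I - q$ ($m{\left(q,I \right)} = 4 - \left(I 1 + q\right) = 4 - \left(I + q\right) = 4 - I - q$)
$m{\left(-31,40 \right)} - 4950 = \left(4 - 40 - -31\right) - 4950 = \left(4 - 40 + 31\right) - 4950 = -5 - 4950 = -4955$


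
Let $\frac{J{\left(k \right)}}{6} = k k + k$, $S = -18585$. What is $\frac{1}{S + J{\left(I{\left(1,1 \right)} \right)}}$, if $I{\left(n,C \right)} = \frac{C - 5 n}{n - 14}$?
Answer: $- \frac{169}{3140457} \approx -5.3814 \cdot 10^{-5}$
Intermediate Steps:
$I{\left(n,C \right)} = \frac{C - 5 n}{-14 + n}$
$J{\left(k \right)} = 6 k + 6 k^{2}$ ($J{\left(k \right)} = 6 \left(k k + k\right) = 6 \left(k^{2} + k\right) = 6 \left(k + k^{2}\right) = 6 k + 6 k^{2}$)
$\frac{1}{S + J{\left(I{\left(1,1 \right)} \right)}} = \frac{1}{-18585 + 6 \frac{1 - 5}{-14 + 1} \left(1 + \frac{1 - 5}{-14 + 1}\right)} = \frac{1}{-18585 + 6 \frac{1 - 5}{-13} \left(1 + \frac{1 - 5}{-13}\right)} = \frac{1}{-18585 + 6 \left(\left(- \frac{1}{13}\right) \left(-4\right)\right) \left(1 - - \frac{4}{13}\right)} = \frac{1}{-18585 + 6 \cdot \frac{4}{13} \left(1 + \frac{4}{13}\right)} = \frac{1}{-18585 + 6 \cdot \frac{4}{13} \cdot \frac{17}{13}} = \frac{1}{-18585 + \frac{408}{169}} = \frac{1}{- \frac{3140457}{169}} = - \frac{169}{3140457}$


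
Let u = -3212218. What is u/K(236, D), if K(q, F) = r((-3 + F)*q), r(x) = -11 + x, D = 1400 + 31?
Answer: -3212218/336997 ≈ -9.5319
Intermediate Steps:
D = 1431
K(q, F) = -11 + q*(-3 + F) (K(q, F) = -11 + (-3 + F)*q = -11 + q*(-3 + F))
u/K(236, D) = -3212218/(-11 + 236*(-3 + 1431)) = -3212218/(-11 + 236*1428) = -3212218/(-11 + 337008) = -3212218/336997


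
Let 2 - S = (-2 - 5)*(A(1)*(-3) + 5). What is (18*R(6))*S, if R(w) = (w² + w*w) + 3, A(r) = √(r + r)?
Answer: 49950 - 28350*√2 ≈ 9857.0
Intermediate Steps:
A(r) = √2*√r (A(r) = √(2*r) = √2*√r)
S = 37 - 21*√2 (S = 2 - (-2 - 5)*((√2*√1)*(-3) + 5) = 2 - (-7)*((√2*1)*(-3) + 5) = 2 - (-7)*(√2*(-3) + 5) = 2 - (-7)*(-3*√2 + 5) = 2 - (-7)*(5 - 3*√2) = 2 - (-35 + 21*√2) = 2 + (35 - 21*√2) = 37 - 21*√2 ≈ 7.3015)
R(w) = 3 + 2*w² (R(w) = (w² + w²) + 3 = 2*w² + 3 = 3 + 2*w²)
(18*R(6))*S = (18*(3 + 2*6²))*(37 - 21*√2) = (18*(3 + 2*36))*(37 - 21*√2) = (18*(3 + 72))*(37 - 21*√2) = (18*75)*(37 - 21*√2) = 1350*(37 - 21*√2) = 49950 - 28350*√2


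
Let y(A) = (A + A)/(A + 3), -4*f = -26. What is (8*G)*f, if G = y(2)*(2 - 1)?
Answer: 208/5 ≈ 41.600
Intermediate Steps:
f = 13/2 (f = -¼*(-26) = 13/2 ≈ 6.5000)
y(A) = 2*A/(3 + A) (y(A) = (2*A)/(3 + A) = 2*A/(3 + A))
G = ⅘ (G = (2*2/(3 + 2))*(2 - 1) = (2*2/5)*1 = (2*2*(⅕))*1 = (⅘)*1 = ⅘ ≈ 0.80000)
(8*G)*f = (8*(⅘))*(13/2) = (32/5)*(13/2) = 208/5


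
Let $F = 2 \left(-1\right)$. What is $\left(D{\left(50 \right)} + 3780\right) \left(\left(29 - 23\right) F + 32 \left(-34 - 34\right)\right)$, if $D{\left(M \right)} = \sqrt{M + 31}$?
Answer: $-8290332$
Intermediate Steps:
$F = -2$
$D{\left(M \right)} = \sqrt{31 + M}$
$\left(D{\left(50 \right)} + 3780\right) \left(\left(29 - 23\right) F + 32 \left(-34 - 34\right)\right) = \left(\sqrt{31 + 50} + 3780\right) \left(\left(29 - 23\right) \left(-2\right) + 32 \left(-34 - 34\right)\right) = \left(\sqrt{81} + 3780\right) \left(6 \left(-2\right) + 32 \left(-68\right)\right) = \left(9 + 3780\right) \left(-12 - 2176\right) = 3789 \left(-2188\right) = -8290332$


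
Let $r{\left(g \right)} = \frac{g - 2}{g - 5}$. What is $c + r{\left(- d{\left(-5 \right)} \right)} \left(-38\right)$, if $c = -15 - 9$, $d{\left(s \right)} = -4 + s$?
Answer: $- \frac{181}{2} \approx -90.5$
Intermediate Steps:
$r{\left(g \right)} = \frac{-2 + g}{-5 + g}$
$c = -24$
$c + r{\left(- d{\left(-5 \right)} \right)} \left(-38\right) = -24 + \frac{-2 - \left(-4 - 5\right)}{-5 - \left(-4 - 5\right)} \left(-38\right) = -24 + \frac{-2 - -9}{-5 - -9} \left(-38\right) = -24 + \frac{-2 + 9}{-5 + 9} \left(-38\right) = -24 + \frac{1}{4} \cdot 7 \left(-38\right) = -24 + \frac{7}{4} \left(-38\right) = -24 - \frac{133}{2} = - \frac{181}{2}$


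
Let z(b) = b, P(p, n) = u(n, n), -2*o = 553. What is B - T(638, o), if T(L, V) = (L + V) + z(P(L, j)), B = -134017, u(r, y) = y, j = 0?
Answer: -268757/2 ≈ -1.3438e+5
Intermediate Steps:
o = -553/2 (o = -½*553 = -553/2 ≈ -276.50)
P(p, n) = n
T(L, V) = L + V (T(L, V) = (L + V) + 0 = L + V)
B - T(638, o) = -134017 - (638 - 553/2) = -134017 - 1*723/2 = -134017 - 723/2 = -268757/2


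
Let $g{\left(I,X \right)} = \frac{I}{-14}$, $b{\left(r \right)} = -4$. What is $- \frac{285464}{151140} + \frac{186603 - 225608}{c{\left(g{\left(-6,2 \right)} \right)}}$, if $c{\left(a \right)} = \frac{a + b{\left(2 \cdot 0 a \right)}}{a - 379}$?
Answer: $- \frac{156223287416}{37785} \approx -4.1345 \cdot 10^{6}$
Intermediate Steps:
$g{\left(I,X \right)} = - \frac{I}{14}$ ($g{\left(I,X \right)} = I \left(- \frac{1}{14}\right) = - \frac{I}{14}$)
$c{\left(a \right)} = \frac{-4 + a}{-379 + a}$ ($c{\left(a \right)} = \frac{a - 4}{a - 379} = \frac{-4 + a}{-379 + a}$)
$- \frac{285464}{151140} + \frac{186603 - 225608}{c{\left(g{\left(-6,2 \right)} \right)}} = - \frac{285464}{151140} + \frac{186603 - 225608}{\frac{1}{-379 - - \frac{3}{7}} \left(-4 - - \frac{3}{7}\right)} = \left(-285464\right) \frac{1}{151140} + \frac{186603 - 225608}{\frac{1}{-379 + \frac{3}{7}} \left(-4 + \frac{3}{7}\right)} = - \frac{71366}{37785} - \frac{39005}{\frac{1}{- \frac{2650}{7}} \left(- \frac{25}{7}\right)} = - \frac{71366}{37785} - \frac{39005}{\left(- \frac{7}{2650}\right) \left(- \frac{25}{7}\right)} = - \frac{71366}{37785} - 39005 \frac{1}{\frac{1}{106}} = - \frac{71366}{37785} - 4134530 = - \frac{156223287416}{37785}$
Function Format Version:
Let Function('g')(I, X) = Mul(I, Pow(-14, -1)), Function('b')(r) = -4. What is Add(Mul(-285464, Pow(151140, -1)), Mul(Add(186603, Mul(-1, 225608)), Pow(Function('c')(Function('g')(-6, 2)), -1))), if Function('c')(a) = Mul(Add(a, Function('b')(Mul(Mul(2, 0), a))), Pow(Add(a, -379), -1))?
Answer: Rational(-156223287416, 37785) ≈ -4.1345e+6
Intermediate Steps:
Function('g')(I, X) = Mul(Rational(-1, 14), I) (Function('g')(I, X) = Mul(I, Rational(-1, 14)) = Mul(Rational(-1, 14), I))
Function('c')(a) = Mul(Pow(Add(-379, a), -1), Add(-4, a)) (Function('c')(a) = Mul(Add(a, -4), Pow(Add(a, -379), -1)) = Mul(Add(-4, a), Pow(Add(-379, a), -1)) = Mul(Pow(Add(-379, a), -1), Add(-4, a)))
Add(Mul(-285464, Pow(151140, -1)), Mul(Add(186603, Mul(-1, 225608)), Pow(Function('c')(Function('g')(-6, 2)), -1))) = Add(Mul(-285464, Pow(151140, -1)), Mul(Add(186603, Mul(-1, 225608)), Pow(Mul(Pow(Add(-379, Mul(Rational(-1, 14), -6)), -1), Add(-4, Mul(Rational(-1, 14), -6))), -1))) = Add(Mul(-285464, Rational(1, 151140)), Mul(Add(186603, -225608), Pow(Mul(Pow(Add(-379, Rational(3, 7)), -1), Add(-4, Rational(3, 7))), -1))) = Add(Rational(-71366, 37785), Mul(-39005, Pow(Mul(Pow(Rational(-2650, 7), -1), Rational(-25, 7)), -1))) = Add(Rational(-71366, 37785), Mul(-39005, Pow(Mul(Rational(-7, 2650), Rational(-25, 7)), -1))) = Add(Rational(-71366, 37785), Mul(-39005, Pow(Rational(1, 106), -1))) = Add(Rational(-71366, 37785), Mul(-39005, 106)) = Add(Rational(-71366, 37785), -4134530) = Rational(-156223287416, 37785)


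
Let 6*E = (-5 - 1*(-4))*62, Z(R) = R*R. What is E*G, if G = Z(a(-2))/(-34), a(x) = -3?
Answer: 93/34 ≈ 2.7353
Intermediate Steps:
Z(R) = R²
G = -9/34 (G = (-3)²/(-34) = 9*(-1/34) = -9/34 ≈ -0.26471)
E = -31/3 (E = ((-5 - 1*(-4))*62)/6 = ((-5 + 4)*62)/6 = (-1*62)/6 = (⅙)*(-62) = -31/3 ≈ -10.333)
E*G = -31/3*(-9/34) = 93/34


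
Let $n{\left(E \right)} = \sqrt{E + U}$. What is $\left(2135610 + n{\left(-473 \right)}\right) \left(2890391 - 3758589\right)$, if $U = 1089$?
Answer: $-1854132330780 - 1736396 \sqrt{154} \approx -1.8542 \cdot 10^{12}$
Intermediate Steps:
$n{\left(E \right)} = \sqrt{1089 + E}$ ($n{\left(E \right)} = \sqrt{E + 1089} = \sqrt{1089 + E}$)
$\left(2135610 + n{\left(-473 \right)}\right) \left(2890391 - 3758589\right) = \left(2135610 + \sqrt{1089 - 473}\right) \left(2890391 - 3758589\right) = \left(2135610 + \sqrt{616}\right) \left(-868198\right) = \left(2135610 + 2 \sqrt{154}\right) \left(-868198\right) = -1854132330780 - 1736396 \sqrt{154}$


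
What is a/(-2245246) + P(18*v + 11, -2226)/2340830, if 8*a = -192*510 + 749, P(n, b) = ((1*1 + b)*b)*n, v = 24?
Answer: 3941080687229033/4204591355344 ≈ 937.33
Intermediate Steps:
P(n, b) = b*n*(1 + b) (P(n, b) = ((1 + b)*b)*n = (b*(1 + b))*n = b*n*(1 + b))
a = -97171/8 (a = (-192*510 + 749)/8 = (-97920 + 749)/8 = (⅛)*(-97171) = -97171/8 ≈ -12146.)
a/(-2245246) + P(18*v + 11, -2226)/2340830 = -97171/8/(-2245246) - 2226*(18*24 + 11)*(1 - 2226)/2340830 = -97171/8*(-1/2245246) - 2226*(432 + 11)*(-2225)*(1/2340830) = 97171/17961968 - 2226*443*(-2225)*(1/2340830) = 97171/17961968 + 2194112550*(1/2340830) = 97171/17961968 + 219411255/234083 = 3941080687229033/4204591355344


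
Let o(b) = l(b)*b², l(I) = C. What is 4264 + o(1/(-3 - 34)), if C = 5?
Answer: 5837421/1369 ≈ 4264.0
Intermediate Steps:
l(I) = 5
o(b) = 5*b²
4264 + o(1/(-3 - 34)) = 4264 + 5*(1/(-3 - 34))² = 4264 + 5*(1/(-37))² = 4264 + 5*(-1/37)² = 4264 + 5*(1/1369) = 4264 + 5/1369 = 5837421/1369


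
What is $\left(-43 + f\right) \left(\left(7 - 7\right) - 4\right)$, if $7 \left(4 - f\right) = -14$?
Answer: $148$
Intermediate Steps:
$f = 6$ ($f = 4 - -2 = 4 + 2 = 6$)
$\left(-43 + f\right) \left(\left(7 - 7\right) - 4\right) = \left(-43 + 6\right) \left(\left(7 - 7\right) - 4\right) = - 37 \left(0 - 4\right) = \left(-37\right) \left(-4\right) = 148$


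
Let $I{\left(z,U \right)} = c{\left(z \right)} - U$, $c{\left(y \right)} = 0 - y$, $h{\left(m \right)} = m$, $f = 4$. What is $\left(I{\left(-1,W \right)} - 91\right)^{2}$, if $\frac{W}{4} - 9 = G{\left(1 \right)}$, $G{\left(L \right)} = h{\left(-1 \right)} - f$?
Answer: $11236$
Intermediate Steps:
$G{\left(L \right)} = -5$ ($G{\left(L \right)} = -1 - 4 = -5$)
$c{\left(y \right)} = - y$
$W = 16$ ($W = 36 + 4 \left(-5\right) = 36 - 20 = 16$)
$I{\left(z,U \right)} = - U - z$ ($I{\left(z,U \right)} = - z - U = - U - z$)
$\left(I{\left(-1,W \right)} - 91\right)^{2} = \left(\left(\left(-1\right) 16 - -1\right) - 91\right)^{2} = \left(\left(-16 + 1\right) - 91\right)^{2} = \left(-15 - 91\right)^{2} = \left(-106\right)^{2} = 11236$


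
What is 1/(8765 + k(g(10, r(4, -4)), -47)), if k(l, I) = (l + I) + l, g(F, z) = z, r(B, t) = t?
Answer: 1/8710 ≈ 0.00011481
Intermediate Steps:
k(l, I) = I + 2*l (k(l, I) = (I + l) + l = I + 2*l)
1/(8765 + k(g(10, r(4, -4)), -47)) = 1/(8765 + (-47 + 2*(-4))) = 1/(8765 + (-47 - 8)) = 1/(8765 - 55) = 1/8710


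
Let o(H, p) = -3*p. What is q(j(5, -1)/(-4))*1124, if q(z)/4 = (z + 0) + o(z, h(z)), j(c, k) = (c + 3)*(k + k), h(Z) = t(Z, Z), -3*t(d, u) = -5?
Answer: -4496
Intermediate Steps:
t(d, u) = 5/3 (t(d, u) = -⅓*(-5) = 5/3)
h(Z) = 5/3
j(c, k) = 2*k*(3 + c) (j(c, k) = (3 + c)*(2*k) = 2*k*(3 + c))
q(z) = -20 + 4*z (q(z) = 4*((z + 0) - 3*5/3) = 4*(z - 5) = 4*(-5 + z) = -20 + 4*z)
q(j(5, -1)/(-4))*1124 = (-20 + 4*((2*(-1)*(3 + 5))/(-4)))*1124 = (-20 + 4*((2*(-1)*8)*(-¼)))*1124 = (-20 + 4*(-16*(-¼)))*1124 = (-20 + 4*4)*1124 = (-20 + 16)*1124 = -4*1124 = -4496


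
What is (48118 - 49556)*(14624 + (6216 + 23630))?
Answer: -63947860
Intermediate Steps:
(48118 - 49556)*(14624 + (6216 + 23630)) = -1438*(14624 + 29846) = -1438*44470 = -63947860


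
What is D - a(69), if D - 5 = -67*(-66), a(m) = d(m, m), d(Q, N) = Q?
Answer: 4358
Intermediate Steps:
a(m) = m
D = 4427 (D = 5 - 67*(-66) = 5 + 4422 = 4427)
D - a(69) = 4427 - 1*69 = 4427 - 69 = 4358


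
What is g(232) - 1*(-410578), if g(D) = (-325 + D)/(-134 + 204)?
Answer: 28740367/70 ≈ 4.1058e+5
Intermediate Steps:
g(D) = -65/14 + D/70 (g(D) = (-325 + D)/70 = (-325 + D)*(1/70) = -65/14 + D/70)
g(232) - 1*(-410578) = (-65/14 + (1/70)*232) - 1*(-410578) = (-65/14 + 116/35) + 410578 = -93/70 + 410578 = 28740367/70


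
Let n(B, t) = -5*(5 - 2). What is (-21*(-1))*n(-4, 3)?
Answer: -315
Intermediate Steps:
n(B, t) = -15 (n(B, t) = -5*3 = -15)
(-21*(-1))*n(-4, 3) = -21*(-1)*(-15) = 21*(-15) = -315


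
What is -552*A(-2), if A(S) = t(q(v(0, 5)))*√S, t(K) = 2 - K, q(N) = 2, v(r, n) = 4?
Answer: 0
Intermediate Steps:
A(S) = 0 (A(S) = (2 - 1*2)*√S = (2 - 2)*√S = 0*√S = 0)
-552*A(-2) = -552*0 = 0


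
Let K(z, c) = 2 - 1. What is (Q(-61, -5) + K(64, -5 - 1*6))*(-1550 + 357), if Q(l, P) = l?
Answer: 71580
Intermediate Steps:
K(z, c) = 1
(Q(-61, -5) + K(64, -5 - 1*6))*(-1550 + 357) = (-61 + 1)*(-1550 + 357) = -60*(-1193) = 71580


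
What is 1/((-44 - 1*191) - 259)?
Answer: -1/494 ≈ -0.0020243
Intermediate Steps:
1/((-44 - 1*191) - 259) = 1/((-44 - 191) - 259) = 1/(-235 - 259) = 1/(-494) = -1/494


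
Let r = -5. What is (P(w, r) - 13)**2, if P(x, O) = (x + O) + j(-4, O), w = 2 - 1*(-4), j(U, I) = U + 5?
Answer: 121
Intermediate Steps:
j(U, I) = 5 + U
w = 6 (w = 2 + 4 = 6)
P(x, O) = 1 + O + x (P(x, O) = (x + O) + (5 - 4) = (O + x) + 1 = 1 + O + x)
(P(w, r) - 13)**2 = ((1 - 5 + 6) - 13)**2 = (2 - 13)**2 = (-11)**2 = 121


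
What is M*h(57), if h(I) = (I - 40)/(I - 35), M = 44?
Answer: 34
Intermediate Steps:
h(I) = (-40 + I)/(-35 + I)
M*h(57) = 44*((-40 + 57)/(-35 + 57)) = 44*(17/22) = 34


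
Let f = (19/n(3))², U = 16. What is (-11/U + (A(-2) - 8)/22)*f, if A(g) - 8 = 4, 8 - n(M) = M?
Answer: -32129/4400 ≈ -7.3020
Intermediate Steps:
n(M) = 8 - M
A(g) = 12 (A(g) = 8 + 4 = 12)
f = 361/25 (f = (19/(8 - 1*3))² = (19/(8 - 3))² = (19/5)² = 361/25 ≈ 14.440)
(-11/U + (A(-2) - 8)/22)*f = (-11/16 + (12 - 8)/22)*(361/25) = (-11*1/16 + 4*(1/22))*(361/25) = (-11/16 + 2/11)*(361/25) = -89/176*361/25 = -32129/4400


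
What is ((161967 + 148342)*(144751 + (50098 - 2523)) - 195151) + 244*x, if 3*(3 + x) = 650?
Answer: 179041037153/3 ≈ 5.9680e+10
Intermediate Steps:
x = 641/3 (x = -3 + (⅓)*650 = -3 + 650/3 = 641/3 ≈ 213.67)
((161967 + 148342)*(144751 + (50098 - 2523)) - 195151) + 244*x = ((161967 + 148342)*(144751 + (50098 - 2523)) - 195151) + 244*(641/3) = (310309*(144751 + 47575) - 195151) + 156404/3 = (310309*192326 - 195151) + 156404/3 = (59680488734 - 195151) + 156404/3 = 59680293583 + 156404/3 = 179041037153/3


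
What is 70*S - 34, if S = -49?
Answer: -3464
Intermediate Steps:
70*S - 34 = 70*(-49) - 34 = -3430 - 34 = -3464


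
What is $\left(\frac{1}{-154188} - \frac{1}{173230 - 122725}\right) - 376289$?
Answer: $- \frac{976754045737451}{2595754980} \approx -3.7629 \cdot 10^{5}$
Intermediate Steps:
$\left(\frac{1}{-154188} - \frac{1}{173230 - 122725}\right) - 376289 = \left(- \frac{1}{154188} - \frac{1}{50505}\right) - 376289 = - \frac{68231}{2595754980} - 376289 = - \frac{976754045737451}{2595754980}$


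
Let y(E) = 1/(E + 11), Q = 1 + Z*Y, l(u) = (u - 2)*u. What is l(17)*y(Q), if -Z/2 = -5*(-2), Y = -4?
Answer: 255/92 ≈ 2.7717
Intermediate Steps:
l(u) = u*(-2 + u) (l(u) = (-2 + u)*u = u*(-2 + u))
Z = -20 (Z = -(-10)*(-2) = -2*10 = -20)
Q = 81 (Q = 1 - 20*(-4) = 1 + 80 = 81)
y(E) = 1/(11 + E)
l(17)*y(Q) = (17*(-2 + 17))/(11 + 81) = (17*15)/92 = 255*(1/92) = 255/92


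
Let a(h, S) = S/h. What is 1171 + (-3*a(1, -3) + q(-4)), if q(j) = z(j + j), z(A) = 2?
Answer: 1182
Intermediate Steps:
q(j) = 2
1171 + (-3*a(1, -3) + q(-4)) = 1171 + (-(-9)/1 + 2) = 1171 + (-(-9) + 2) = 1171 + (-3*(-3) + 2) = 1171 + (9 + 2) = 1171 + 11 = 1182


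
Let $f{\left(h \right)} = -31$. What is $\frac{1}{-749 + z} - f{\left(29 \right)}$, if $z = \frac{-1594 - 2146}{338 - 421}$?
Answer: $\frac{1811154}{58427} \approx 30.999$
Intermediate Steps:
$z = \frac{3740}{83}$ ($z = - \frac{3740}{-83} = \left(-3740\right) \left(- \frac{1}{83}\right) = \frac{3740}{83} \approx 45.06$)
$\frac{1}{-749 + z} - f{\left(29 \right)} = \frac{1}{-749 + \frac{3740}{83}} - -31 = \frac{1}{- \frac{58427}{83}} + 31 = - \frac{83}{58427} + 31 = \frac{1811154}{58427}$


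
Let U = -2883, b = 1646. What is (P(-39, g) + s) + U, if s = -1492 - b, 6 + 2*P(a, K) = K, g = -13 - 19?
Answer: -6040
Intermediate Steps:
g = -32
P(a, K) = -3 + K/2
s = -3138 (s = -1492 - 1*1646 = -1492 - 1646 = -3138)
(P(-39, g) + s) + U = ((-3 + (1/2)*(-32)) - 3138) - 2883 = ((-3 - 16) - 3138) - 2883 = (-19 - 3138) - 2883 = -3157 - 2883 = -6040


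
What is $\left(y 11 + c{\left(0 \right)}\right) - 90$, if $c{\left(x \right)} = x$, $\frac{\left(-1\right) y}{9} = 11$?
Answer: $-1179$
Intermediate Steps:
$y = -99$ ($y = \left(-9\right) 11 = -99$)
$\left(y 11 + c{\left(0 \right)}\right) - 90 = \left(\left(-99\right) 11 + 0\right) - 90 = \left(-1089 + 0\right) - 90 = -1089 - 90 = -1179$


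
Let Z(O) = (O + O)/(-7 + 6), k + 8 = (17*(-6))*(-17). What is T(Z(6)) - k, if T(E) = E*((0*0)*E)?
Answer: -1726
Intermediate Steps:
k = 1726 (k = -8 + (17*(-6))*(-17) = -8 - 102*(-17) = -8 + 1734 = 1726)
Z(O) = -2*O (Z(O) = (2*O)/(-1) = (2*O)*(-1) = -2*O)
T(E) = 0 (T(E) = E*(0*E) = E*0 = 0)
T(Z(6)) - k = 0 - 1*1726 = 0 - 1726 = -1726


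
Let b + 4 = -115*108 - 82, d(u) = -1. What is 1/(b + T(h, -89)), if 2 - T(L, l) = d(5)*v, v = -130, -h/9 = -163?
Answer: -1/12634 ≈ -7.9151e-5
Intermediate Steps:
h = 1467 (h = -9*(-163) = 1467)
T(L, l) = -128 (T(L, l) = 2 - (-1)*(-130) = 2 - 1*130 = 2 - 130 = -128)
b = -12506 (b = -4 + (-115*108 - 82) = -4 + (-12420 - 82) = -4 - 12502 = -12506)
1/(b + T(h, -89)) = 1/(-12506 - 128) = 1/(-12634) = -1/12634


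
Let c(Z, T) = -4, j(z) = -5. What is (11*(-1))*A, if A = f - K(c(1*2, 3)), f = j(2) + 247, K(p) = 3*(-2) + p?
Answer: -2772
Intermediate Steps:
K(p) = -6 + p
f = 242 (f = -5 + 247 = 242)
A = 252 (A = 242 - (-6 - 4) = 242 - 1*(-10) = 242 + 10 = 252)
(11*(-1))*A = (11*(-1))*252 = -11*252 = -2772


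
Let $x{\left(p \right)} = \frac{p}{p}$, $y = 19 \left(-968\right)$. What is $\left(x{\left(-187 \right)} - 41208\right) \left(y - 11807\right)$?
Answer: $1244410193$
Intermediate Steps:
$y = -18392$
$x{\left(p \right)} = 1$
$\left(x{\left(-187 \right)} - 41208\right) \left(y - 11807\right) = \left(1 - 41208\right) \left(-18392 - 11807\right) = \left(-41207\right) \left(-30199\right) = 1244410193$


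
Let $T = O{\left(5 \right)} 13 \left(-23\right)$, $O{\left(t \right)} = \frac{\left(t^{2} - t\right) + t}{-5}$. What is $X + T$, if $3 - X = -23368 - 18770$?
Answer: $43636$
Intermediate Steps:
$O{\left(t \right)} = - \frac{t^{2}}{5}$ ($O{\left(t \right)} = t^{2} \left(- \frac{1}{5}\right) = - \frac{t^{2}}{5}$)
$T = 1495$ ($T = - \frac{5^{2}}{5} \cdot 13 \left(-23\right) = \left(- \frac{1}{5}\right) 25 \cdot 13 \left(-23\right) = \left(-5\right) 13 \left(-23\right) = \left(-65\right) \left(-23\right) = 1495$)
$X = 42141$ ($X = 3 - \left(-23368 - 18770\right) = 3 - -42138 = 3 + 42138 = 42141$)
$X + T = 42141 + 1495 = 43636$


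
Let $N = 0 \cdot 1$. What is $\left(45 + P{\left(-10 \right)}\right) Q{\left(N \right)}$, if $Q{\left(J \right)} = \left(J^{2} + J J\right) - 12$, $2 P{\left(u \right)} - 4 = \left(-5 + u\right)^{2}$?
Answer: $-1914$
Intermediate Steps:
$N = 0$
$P{\left(u \right)} = 2 + \frac{\left(-5 + u\right)^{2}}{2}$
$Q{\left(J \right)} = -12 + 2 J^{2}$ ($Q{\left(J \right)} = \left(J^{2} + J^{2}\right) - 12 = 2 J^{2} - 12 = -12 + 2 J^{2}$)
$\left(45 + P{\left(-10 \right)}\right) Q{\left(N \right)} = \left(45 + \left(2 + \frac{\left(-5 - 10\right)^{2}}{2}\right)\right) \left(-12 + 2 \cdot 0^{2}\right) = \left(45 + \left(2 + \frac{\left(-15\right)^{2}}{2}\right)\right) \left(-12 + 2 \cdot 0\right) = \left(45 + \left(2 + \frac{1}{2} \cdot 225\right)\right) \left(-12 + 0\right) = \left(45 + \left(2 + \frac{225}{2}\right)\right) \left(-12\right) = \left(45 + \frac{229}{2}\right) \left(-12\right) = \frac{319}{2} \left(-12\right) = -1914$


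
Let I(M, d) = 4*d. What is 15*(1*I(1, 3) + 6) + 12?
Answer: 282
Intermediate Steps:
15*(1*I(1, 3) + 6) + 12 = 15*(1*(4*3) + 6) + 12 = 15*(1*12 + 6) + 12 = 15*(12 + 6) + 12 = 15*18 + 12 = 270 + 12 = 282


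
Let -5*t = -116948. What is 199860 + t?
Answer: 1116248/5 ≈ 2.2325e+5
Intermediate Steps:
t = 116948/5 (t = -⅕*(-116948) = 116948/5 ≈ 23390.)
199860 + t = 199860 + 116948/5 = 1116248/5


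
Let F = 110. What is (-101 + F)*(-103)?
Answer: -927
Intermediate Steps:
(-101 + F)*(-103) = (-101 + 110)*(-103) = 9*(-103) = -927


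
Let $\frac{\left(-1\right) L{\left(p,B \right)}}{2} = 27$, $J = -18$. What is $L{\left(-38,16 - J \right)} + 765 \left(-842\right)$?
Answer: $-644184$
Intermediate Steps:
$L{\left(p,B \right)} = -54$ ($L{\left(p,B \right)} = \left(-2\right) 27 = -54$)
$L{\left(-38,16 - J \right)} + 765 \left(-842\right) = -54 + 765 \left(-842\right) = -54 - 644130 = -644184$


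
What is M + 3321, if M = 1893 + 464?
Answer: 5678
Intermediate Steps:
M = 2357
M + 3321 = 2357 + 3321 = 5678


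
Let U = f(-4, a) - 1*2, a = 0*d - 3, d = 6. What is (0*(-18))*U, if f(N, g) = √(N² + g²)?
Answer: 0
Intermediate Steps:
a = -3 (a = 0*6 - 3 = 0 - 3 = -3)
U = 3 (U = √((-4)² + (-3)²) - 1*2 = √(16 + 9) - 2 = √25 - 2 = 5 - 2 = 3)
(0*(-18))*U = (0*(-18))*3 = 0*3 = 0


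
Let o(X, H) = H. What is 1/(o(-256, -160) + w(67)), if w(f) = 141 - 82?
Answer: -1/101 ≈ -0.0099010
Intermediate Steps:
w(f) = 59
1/(o(-256, -160) + w(67)) = 1/(-160 + 59) = 1/(-101) = -1/101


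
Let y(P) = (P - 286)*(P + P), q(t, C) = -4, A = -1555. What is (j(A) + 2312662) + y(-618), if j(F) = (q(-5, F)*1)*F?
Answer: 3436226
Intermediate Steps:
j(F) = -4*F (j(F) = (-4*1)*F = -4*F)
y(P) = 2*P*(-286 + P) (y(P) = (-286 + P)*(2*P) = 2*P*(-286 + P))
(j(A) + 2312662) + y(-618) = (-4*(-1555) + 2312662) + 2*(-618)*(-286 - 618) = (6220 + 2312662) + 2*(-618)*(-904) = 2318882 + 1117344 = 3436226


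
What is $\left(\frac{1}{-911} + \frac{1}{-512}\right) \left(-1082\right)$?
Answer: $\frac{769843}{233216} \approx 3.301$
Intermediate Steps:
$\left(\frac{1}{-911} + \frac{1}{-512}\right) \left(-1082\right) = \left(- \frac{1}{911} - \frac{1}{512}\right) \left(-1082\right) = \left(- \frac{1423}{466432}\right) \left(-1082\right) = \frac{769843}{233216}$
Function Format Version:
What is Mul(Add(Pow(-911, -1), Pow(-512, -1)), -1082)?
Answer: Rational(769843, 233216) ≈ 3.3010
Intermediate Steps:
Mul(Add(Pow(-911, -1), Pow(-512, -1)), -1082) = Mul(Add(Rational(-1, 911), Rational(-1, 512)), -1082) = Mul(Rational(-1423, 466432), -1082) = Rational(769843, 233216)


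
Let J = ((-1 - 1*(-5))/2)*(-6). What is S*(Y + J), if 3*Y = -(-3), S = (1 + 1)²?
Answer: -44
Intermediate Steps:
S = 4 (S = 2² = 4)
Y = 1 (Y = (-(-3))/3 = (-1*(-3))/3 = (⅓)*3 = 1)
J = -12 (J = ((-1 + 5)*(½))*(-6) = (4*(½))*(-6) = 2*(-6) = -12)
S*(Y + J) = 4*(1 - 12) = 4*(-11) = -44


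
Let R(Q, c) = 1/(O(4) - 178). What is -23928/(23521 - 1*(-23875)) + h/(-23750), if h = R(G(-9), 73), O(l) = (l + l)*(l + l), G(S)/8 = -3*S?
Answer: -16196253151/32081167500 ≈ -0.50485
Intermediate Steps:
G(S) = -24*S (G(S) = 8*(-3*S) = -24*S)
O(l) = 4*l² (O(l) = (2*l)*(2*l) = 4*l²)
R(Q, c) = -1/114 (R(Q, c) = 1/(4*4² - 178) = 1/(4*16 - 178) = 1/(64 - 178) = 1/(-114) = -1/114)
h = -1/114 ≈ -0.0087719
-23928/(23521 - 1*(-23875)) + h/(-23750) = -23928/(23521 - 1*(-23875)) - 1/114/(-23750) = -23928/(23521 + 23875) - 1/114*(-1/23750) = -23928/47396 + 1/2707500 = -23928*1/47396 + 1/2707500 = -5982/11849 + 1/2707500 = -16196253151/32081167500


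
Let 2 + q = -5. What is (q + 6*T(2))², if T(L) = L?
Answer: 25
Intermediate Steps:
q = -7 (q = -2 - 5 = -7)
(q + 6*T(2))² = (-7 + 6*2)² = (-7 + 12)² = 5² = 25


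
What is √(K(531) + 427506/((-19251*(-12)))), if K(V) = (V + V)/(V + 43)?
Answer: √50208588341814/3683358 ≈ 1.9237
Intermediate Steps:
K(V) = 2*V/(43 + V) (K(V) = (2*V)/(43 + V) = 2*V/(43 + V))
√(K(531) + 427506/((-19251*(-12)))) = √(2*531/(43 + 531) + 427506/((-19251*(-12)))) = √(2*531/574 + 427506/231012) = √(2*531*(1/574) + 427506*(1/231012)) = √(531/287 + 71251/38502) = √(40893599/11050074) = √50208588341814/3683358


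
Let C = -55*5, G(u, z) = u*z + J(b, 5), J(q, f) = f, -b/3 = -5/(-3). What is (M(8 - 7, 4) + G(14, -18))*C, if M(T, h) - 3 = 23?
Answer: 60775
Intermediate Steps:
b = -5 (b = -(-15)/(-3) = -(-15)*(-1)/3 = -3*5/3 = -5)
M(T, h) = 26 (M(T, h) = 3 + 23 = 26)
G(u, z) = 5 + u*z (G(u, z) = u*z + 5 = 5 + u*z)
C = -275
(M(8 - 7, 4) + G(14, -18))*C = (26 + (5 + 14*(-18)))*(-275) = (26 + (5 - 252))*(-275) = (26 - 247)*(-275) = -221*(-275) = 60775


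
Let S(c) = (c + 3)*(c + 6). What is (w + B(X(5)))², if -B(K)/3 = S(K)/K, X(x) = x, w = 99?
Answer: 53361/25 ≈ 2134.4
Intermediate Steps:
S(c) = (3 + c)*(6 + c)
B(K) = -3*(18 + K² + 9*K)/K
(w + B(X(5)))² = (99 + (-27 - 54/5 - 3*5))² = (99 + (-27 - 54*⅕ - 15))² = (99 + (-27 - 54/5 - 15))² = (99 - 264/5)² = (231/5)² = 53361/25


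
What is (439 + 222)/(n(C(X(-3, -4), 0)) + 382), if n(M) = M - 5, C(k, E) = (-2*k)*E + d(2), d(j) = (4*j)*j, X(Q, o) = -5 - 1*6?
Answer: 661/393 ≈ 1.6819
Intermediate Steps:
X(Q, o) = -11 (X(Q, o) = -5 - 6 = -11)
d(j) = 4*j²
C(k, E) = 16 - 2*E*k (C(k, E) = (-2*k)*E + 4*2² = -2*E*k + 4*4 = -2*E*k + 16 = 16 - 2*E*k)
n(M) = -5 + M
(439 + 222)/(n(C(X(-3, -4), 0)) + 382) = (439 + 222)/((-5 + (16 - 2*0*(-11))) + 382) = 661/((-5 + (16 + 0)) + 382) = 661/((-5 + 16) + 382) = 661/(11 + 382) = 661/393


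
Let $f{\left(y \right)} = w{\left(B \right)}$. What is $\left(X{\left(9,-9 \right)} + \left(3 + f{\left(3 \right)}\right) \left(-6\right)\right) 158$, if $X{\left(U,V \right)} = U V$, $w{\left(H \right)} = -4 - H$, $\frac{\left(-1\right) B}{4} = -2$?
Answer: $-4266$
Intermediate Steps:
$B = 8$ ($B = \left(-4\right) \left(-2\right) = 8$)
$f{\left(y \right)} = -12$ ($f{\left(y \right)} = -4 - 8 = -12$)
$\left(X{\left(9,-9 \right)} + \left(3 + f{\left(3 \right)}\right) \left(-6\right)\right) 158 = \left(9 \left(-9\right) + \left(3 - 12\right) \left(-6\right)\right) 158 = \left(-81 - -54\right) 158 = \left(-81 + 54\right) 158 = \left(-27\right) 158 = -4266$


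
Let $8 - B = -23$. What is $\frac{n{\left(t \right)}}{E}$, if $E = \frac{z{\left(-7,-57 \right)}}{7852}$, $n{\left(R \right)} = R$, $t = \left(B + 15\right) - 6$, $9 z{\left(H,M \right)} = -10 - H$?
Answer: $-942240$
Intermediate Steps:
$B = 31$ ($B = 8 - -23 = 8 + 23 = 31$)
$z{\left(H,M \right)} = - \frac{10}{9} - \frac{H}{9}$ ($z{\left(H,M \right)} = \frac{-10 - H}{9} = - \frac{10}{9} - \frac{H}{9}$)
$t = 40$ ($t = \left(31 + 15\right) - 6 = 46 - 6 = 40$)
$E = - \frac{1}{23556}$ ($E = \frac{- \frac{10}{9} - - \frac{7}{9}}{7852} = \left(- \frac{10}{9} + \frac{7}{9}\right) \frac{1}{7852} = \left(- \frac{1}{3}\right) \frac{1}{7852} = - \frac{1}{23556} \approx -4.2452 \cdot 10^{-5}$)
$\frac{n{\left(t \right)}}{E} = \frac{40}{- \frac{1}{23556}} = 40 \left(-23556\right) = -942240$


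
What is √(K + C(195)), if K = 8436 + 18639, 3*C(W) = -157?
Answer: 2*√60801/3 ≈ 164.39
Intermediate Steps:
C(W) = -157/3 (C(W) = (⅓)*(-157) = -157/3)
K = 27075
√(K + C(195)) = √(27075 - 157/3) = √(81068/3) = 2*√60801/3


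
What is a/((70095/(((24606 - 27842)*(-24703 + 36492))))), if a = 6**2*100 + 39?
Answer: -46274984452/23365 ≈ -1.9805e+6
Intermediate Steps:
a = 3639 (a = 36*100 + 39 = 3600 + 39 = 3639)
a/((70095/(((24606 - 27842)*(-24703 + 36492))))) = 3639/((70095/(((24606 - 27842)*(-24703 + 36492))))) = 3639/((70095/((-3236*11789)))) = 3639/((70095/(-38149204))) = 3639/((70095*(-1/38149204))) = 3639/(-70095/38149204) = 3639*(-38149204/70095) = -46274984452/23365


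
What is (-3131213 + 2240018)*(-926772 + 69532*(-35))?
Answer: 2994764548440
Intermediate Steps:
(-3131213 + 2240018)*(-926772 + 69532*(-35)) = -891195*(-926772 - 2433620) = -891195*(-3360392) = 2994764548440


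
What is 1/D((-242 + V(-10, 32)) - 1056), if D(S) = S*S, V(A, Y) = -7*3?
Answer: 1/1739761 ≈ 5.7479e-7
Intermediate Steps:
V(A, Y) = -21
D(S) = S²
1/D((-242 + V(-10, 32)) - 1056) = 1/(((-242 - 21) - 1056)²) = 1/((-263 - 1056)²) = 1/((-1319)²) = 1/1739761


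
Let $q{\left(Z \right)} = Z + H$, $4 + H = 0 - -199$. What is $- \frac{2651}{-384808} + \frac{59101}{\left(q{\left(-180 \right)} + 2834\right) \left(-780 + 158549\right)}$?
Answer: $\frac{173474900877}{24709284754264} \approx 0.0070206$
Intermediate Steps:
$H = 195$ ($H = -4 + \left(0 - -199\right) = -4 + \left(0 + 199\right) = -4 + 199 = 195$)
$q{\left(Z \right)} = 195 + Z$ ($q{\left(Z \right)} = Z + 195 = 195 + Z$)
$- \frac{2651}{-384808} + \frac{59101}{\left(q{\left(-180 \right)} + 2834\right) \left(-780 + 158549\right)} = - \frac{2651}{-384808} + \frac{59101}{\left(\left(195 - 180\right) + 2834\right) \left(-780 + 158549\right)} = \left(-2651\right) \left(- \frac{1}{384808}\right) + \frac{59101}{\left(15 + 2834\right) 157769} = \frac{2651}{384808} + \frac{59101}{2849 \cdot 157769} = \frac{2651}{384808} + \frac{59101}{449483881} = \frac{2651}{384808} + 59101 \cdot \frac{1}{449483881} = \frac{2651}{384808} + \frac{8443}{64211983} = \frac{173474900877}{24709284754264}$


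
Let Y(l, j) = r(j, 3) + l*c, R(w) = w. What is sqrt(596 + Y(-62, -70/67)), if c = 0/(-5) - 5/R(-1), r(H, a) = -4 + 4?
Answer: sqrt(286) ≈ 16.912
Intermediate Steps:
r(H, a) = 0
c = 5 (c = 0/(-5) - 5/(-1) = 0*(-1/5) - 5*(-1) = 0 + 5 = 5)
Y(l, j) = 5*l (Y(l, j) = 0 + l*5 = 0 + 5*l = 5*l)
sqrt(596 + Y(-62, -70/67)) = sqrt(596 + 5*(-62)) = sqrt(596 - 310) = sqrt(286)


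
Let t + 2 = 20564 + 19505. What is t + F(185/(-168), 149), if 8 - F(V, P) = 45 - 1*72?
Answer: 40102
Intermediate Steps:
F(V, P) = 35 (F(V, P) = 8 - (45 - 1*72) = 8 - (45 - 72) = 8 - 1*(-27) = 8 + 27 = 35)
t = 40067 (t = -2 + (20564 + 19505) = -2 + 40069 = 40067)
t + F(185/(-168), 149) = 40067 + 35 = 40102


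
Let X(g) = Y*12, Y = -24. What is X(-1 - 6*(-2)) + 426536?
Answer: 426248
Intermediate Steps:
X(g) = -288 (X(g) = -24*12 = -288)
X(-1 - 6*(-2)) + 426536 = -288 + 426536 = 426248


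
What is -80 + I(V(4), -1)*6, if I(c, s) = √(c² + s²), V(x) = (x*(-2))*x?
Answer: -80 + 30*√41 ≈ 112.09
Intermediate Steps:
V(x) = -2*x² (V(x) = (-2*x)*x = -2*x²)
-80 + I(V(4), -1)*6 = -80 + √((-2*4²)² + (-1)²)*6 = -80 + √((-2*16)² + 1)*6 = -80 + √((-32)² + 1)*6 = -80 + √(1024 + 1)*6 = -80 + √1025*6 = -80 + (5*√41)*6 = -80 + 30*√41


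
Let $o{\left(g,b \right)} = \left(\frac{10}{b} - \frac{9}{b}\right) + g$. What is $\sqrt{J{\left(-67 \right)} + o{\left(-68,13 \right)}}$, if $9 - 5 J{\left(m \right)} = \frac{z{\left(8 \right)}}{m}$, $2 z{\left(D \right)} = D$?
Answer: $\frac{i \sqrt{1253865470}}{4355} \approx 8.1309 i$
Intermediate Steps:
$z{\left(D \right)} = \frac{D}{2}$
$o{\left(g,b \right)} = g + \frac{1}{b}$ ($o{\left(g,b \right)} = \frac{1}{b} + g = g + \frac{1}{b}$)
$J{\left(m \right)} = \frac{9}{5} - \frac{4}{5 m}$ ($J{\left(m \right)} = \frac{9}{5} - \frac{\frac{1}{2} \cdot 8 \frac{1}{m}}{5} = \frac{9}{5} - \frac{4 \frac{1}{m}}{5} = \frac{9}{5} - \frac{4}{5 m}$)
$\sqrt{J{\left(-67 \right)} + o{\left(-68,13 \right)}} = \sqrt{\frac{-4 + 9 \left(-67\right)}{5 \left(-67\right)} - \left(68 - \frac{1}{13}\right)} = \sqrt{\frac{1}{5} \left(- \frac{1}{67}\right) \left(-4 - 603\right) + \left(-68 + \frac{1}{13}\right)} = \sqrt{\frac{1}{5} \left(- \frac{1}{67}\right) \left(-607\right) - \frac{883}{13}} = \sqrt{\frac{607}{335} - \frac{883}{13}} = \sqrt{- \frac{287914}{4355}} = \frac{i \sqrt{1253865470}}{4355}$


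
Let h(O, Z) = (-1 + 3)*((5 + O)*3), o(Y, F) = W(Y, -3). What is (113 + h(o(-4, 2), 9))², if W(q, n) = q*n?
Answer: 46225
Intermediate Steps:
W(q, n) = n*q
o(Y, F) = -3*Y
h(O, Z) = 30 + 6*O (h(O, Z) = 2*(15 + 3*O) = 30 + 6*O)
(113 + h(o(-4, 2), 9))² = (113 + (30 + 6*(-3*(-4))))² = (113 + (30 + 6*12))² = (113 + (30 + 72))² = (113 + 102)² = 215² = 46225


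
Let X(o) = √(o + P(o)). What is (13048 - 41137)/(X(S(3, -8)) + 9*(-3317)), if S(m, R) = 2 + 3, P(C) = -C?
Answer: 3121/3317 ≈ 0.94091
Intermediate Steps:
S(m, R) = 5
X(o) = 0 (X(o) = √(o - o) = √0 = 0)
(13048 - 41137)/(X(S(3, -8)) + 9*(-3317)) = (13048 - 41137)/(0 + 9*(-3317)) = -28089/(0 - 29853) = -28089/(-29853) = -28089*(-1/29853) = 3121/3317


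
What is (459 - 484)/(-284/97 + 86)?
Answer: -2425/8058 ≈ -0.30094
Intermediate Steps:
(459 - 484)/(-284/97 + 86) = -25/(-284*1/97 + 86) = -25/(-284/97 + 86) = -25/8058/97 = -25*97/8058 = -2425/8058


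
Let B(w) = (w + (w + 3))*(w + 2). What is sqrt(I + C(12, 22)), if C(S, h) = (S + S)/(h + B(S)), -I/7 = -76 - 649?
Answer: sqrt(507506)/10 ≈ 71.240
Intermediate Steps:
I = 5075 (I = -7*(-76 - 649) = -7*(-725) = 5075)
B(w) = (2 + w)*(3 + 2*w) (B(w) = (w + (3 + w))*(2 + w) = (3 + 2*w)*(2 + w) = (2 + w)*(3 + 2*w))
C(S, h) = 2*S/(6 + h + 2*S**2 + 7*S) (C(S, h) = (S + S)/(h + (6 + 2*S**2 + 7*S)) = (2*S)/(6 + h + 2*S**2 + 7*S) = 2*S/(6 + h + 2*S**2 + 7*S))
sqrt(I + C(12, 22)) = sqrt(5075 + 2*12/(6 + 22 + 2*12**2 + 7*12)) = sqrt(5075 + 2*12/(6 + 22 + 2*144 + 84)) = sqrt(5075 + 2*12/(6 + 22 + 288 + 84)) = sqrt(5075 + 2*12/400) = sqrt(5075 + 2*12*(1/400)) = sqrt(5075 + 3/50) = sqrt(253753/50) = sqrt(507506)/10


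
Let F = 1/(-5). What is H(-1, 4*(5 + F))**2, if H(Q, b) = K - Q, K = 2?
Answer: 9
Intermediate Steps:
F = -1/5 ≈ -0.20000
H(Q, b) = 2 - Q
H(-1, 4*(5 + F))**2 = (2 - 1*(-1))**2 = (2 + 1)**2 = 3**2 = 9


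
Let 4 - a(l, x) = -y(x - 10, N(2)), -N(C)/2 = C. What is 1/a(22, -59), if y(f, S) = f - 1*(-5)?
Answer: -1/60 ≈ -0.016667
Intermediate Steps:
N(C) = -2*C
y(f, S) = 5 + f (y(f, S) = f + 5 = 5 + f)
a(l, x) = -1 + x (a(l, x) = 4 - (-1)*(5 + (x - 10)) = 4 - (-1)*(5 + (-10 + x)) = 4 - (-1)*(-5 + x) = 4 - (5 - x) = 4 + (-5 + x) = -1 + x)
1/a(22, -59) = 1/(-1 - 59) = 1/(-60) = -1/60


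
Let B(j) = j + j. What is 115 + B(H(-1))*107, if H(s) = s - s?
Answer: 115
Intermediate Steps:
H(s) = 0
B(j) = 2*j
115 + B(H(-1))*107 = 115 + (2*0)*107 = 115 + 0*107 = 115 + 0 = 115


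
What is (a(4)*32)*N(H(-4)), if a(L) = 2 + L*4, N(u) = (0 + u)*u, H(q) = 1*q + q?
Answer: 36864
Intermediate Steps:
H(q) = 2*q (H(q) = q + q = 2*q)
N(u) = u**2 (N(u) = u*u = u**2)
a(L) = 2 + 4*L
(a(4)*32)*N(H(-4)) = ((2 + 4*4)*32)*(2*(-4))**2 = ((2 + 16)*32)*(-8)**2 = (18*32)*64 = 576*64 = 36864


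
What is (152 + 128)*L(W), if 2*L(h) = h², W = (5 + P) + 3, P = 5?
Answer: 23660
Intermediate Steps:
W = 13 (W = (5 + 5) + 3 = 10 + 3 = 13)
L(h) = h²/2
(152 + 128)*L(W) = (152 + 128)*((½)*13²) = 280*((½)*169) = 280*(169/2) = 23660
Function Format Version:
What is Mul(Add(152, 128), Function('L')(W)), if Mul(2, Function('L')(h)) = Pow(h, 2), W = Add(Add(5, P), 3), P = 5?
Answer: 23660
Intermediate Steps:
W = 13 (W = Add(Add(5, 5), 3) = Add(10, 3) = 13)
Function('L')(h) = Mul(Rational(1, 2), Pow(h, 2))
Mul(Add(152, 128), Function('L')(W)) = Mul(Add(152, 128), Mul(Rational(1, 2), Pow(13, 2))) = Mul(280, Mul(Rational(1, 2), 169)) = Mul(280, Rational(169, 2)) = 23660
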